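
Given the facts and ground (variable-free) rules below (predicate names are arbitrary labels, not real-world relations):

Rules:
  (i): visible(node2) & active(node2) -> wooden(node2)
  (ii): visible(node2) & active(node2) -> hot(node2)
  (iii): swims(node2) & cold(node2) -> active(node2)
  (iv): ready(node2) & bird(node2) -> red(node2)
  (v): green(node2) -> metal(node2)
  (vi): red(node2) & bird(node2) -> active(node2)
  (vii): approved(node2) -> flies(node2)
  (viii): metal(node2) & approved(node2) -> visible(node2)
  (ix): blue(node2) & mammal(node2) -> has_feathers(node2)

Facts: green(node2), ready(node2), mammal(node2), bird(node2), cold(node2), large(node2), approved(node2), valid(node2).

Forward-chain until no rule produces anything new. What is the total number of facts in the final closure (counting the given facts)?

15

[1] (iv) [ready(node2) & bird(node2) -> red(node2)]; (v) [green(node2) -> metal(node2)]; (vii) [approved(node2) -> flies(node2)]. ⇒ new: red(node2), metal(node2), flies(node2).
[2] (vi) [red(node2) & bird(node2) -> active(node2)]; (viii) [metal(node2) & approved(node2) -> visible(node2)]. ⇒ new: active(node2), visible(node2).
[3] (i) [visible(node2) & active(node2) -> wooden(node2)]; (ii) [visible(node2) & active(node2) -> hot(node2)]. ⇒ new: wooden(node2), hot(node2).
Closure: {active(node2), approved(node2), bird(node2), cold(node2), flies(node2), green(node2), hot(node2), large(node2), mammal(node2), metal(node2), ready(node2), red(node2), valid(node2), visible(node2), wooden(node2)} — 15 facts.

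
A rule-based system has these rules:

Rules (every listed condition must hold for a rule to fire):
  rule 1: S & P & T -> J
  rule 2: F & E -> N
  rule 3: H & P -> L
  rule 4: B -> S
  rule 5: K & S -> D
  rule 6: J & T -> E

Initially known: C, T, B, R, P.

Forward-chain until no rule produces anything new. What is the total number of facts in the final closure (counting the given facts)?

8

Round 1: rule 4 [B -> S]. New: S.
Round 2: rule 1 [S & P & T -> J]. New: J.
Round 3: rule 6 [J & T -> E]. New: E.
Closure: {B, C, E, J, P, R, S, T} — 8 facts.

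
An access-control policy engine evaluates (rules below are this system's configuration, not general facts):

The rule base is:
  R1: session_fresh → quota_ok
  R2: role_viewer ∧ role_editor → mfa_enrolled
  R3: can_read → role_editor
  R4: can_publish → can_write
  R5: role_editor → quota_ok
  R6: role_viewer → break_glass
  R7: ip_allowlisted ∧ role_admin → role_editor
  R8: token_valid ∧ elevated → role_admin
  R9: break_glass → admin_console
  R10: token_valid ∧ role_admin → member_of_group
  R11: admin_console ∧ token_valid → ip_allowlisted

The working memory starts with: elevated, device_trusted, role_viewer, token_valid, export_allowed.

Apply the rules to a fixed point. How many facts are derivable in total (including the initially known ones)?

13

Round 1 — R6, R8, derive break_glass, role_admin.
Round 2 — R9, R10, derive admin_console, member_of_group.
Round 3 — R11, derive ip_allowlisted.
Round 4 — R7, derive role_editor.
Round 5 — R2, R5, derive mfa_enrolled, quota_ok.
Closure: {admin_console, break_glass, device_trusted, elevated, export_allowed, ip_allowlisted, member_of_group, mfa_enrolled, quota_ok, role_admin, role_editor, role_viewer, token_valid} — 13 facts.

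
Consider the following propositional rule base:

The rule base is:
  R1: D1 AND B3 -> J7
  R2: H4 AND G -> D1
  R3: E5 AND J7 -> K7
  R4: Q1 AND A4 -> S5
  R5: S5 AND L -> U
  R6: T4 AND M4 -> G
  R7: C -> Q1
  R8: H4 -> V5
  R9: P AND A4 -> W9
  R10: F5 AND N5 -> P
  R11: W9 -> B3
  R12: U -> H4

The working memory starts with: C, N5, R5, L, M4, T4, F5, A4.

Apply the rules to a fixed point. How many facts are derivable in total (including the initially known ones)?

19

[1] R6 [T4 AND M4 -> G]; R7 [C -> Q1]; R10 [F5 AND N5 -> P]. ⇒ new: G, Q1, P.
[2] R4 [Q1 AND A4 -> S5]; R9 [P AND A4 -> W9]. ⇒ new: S5, W9.
[3] R5 [S5 AND L -> U]; R11 [W9 -> B3]. ⇒ new: U, B3.
[4] R12 [U -> H4]. ⇒ new: H4.
[5] R2 [H4 AND G -> D1]; R8 [H4 -> V5]. ⇒ new: D1, V5.
[6] R1 [D1 AND B3 -> J7]. ⇒ new: J7.
Closure: {A4, B3, C, D1, F5, G, H4, J7, L, M4, N5, P, Q1, R5, S5, T4, U, V5, W9} — 19 facts.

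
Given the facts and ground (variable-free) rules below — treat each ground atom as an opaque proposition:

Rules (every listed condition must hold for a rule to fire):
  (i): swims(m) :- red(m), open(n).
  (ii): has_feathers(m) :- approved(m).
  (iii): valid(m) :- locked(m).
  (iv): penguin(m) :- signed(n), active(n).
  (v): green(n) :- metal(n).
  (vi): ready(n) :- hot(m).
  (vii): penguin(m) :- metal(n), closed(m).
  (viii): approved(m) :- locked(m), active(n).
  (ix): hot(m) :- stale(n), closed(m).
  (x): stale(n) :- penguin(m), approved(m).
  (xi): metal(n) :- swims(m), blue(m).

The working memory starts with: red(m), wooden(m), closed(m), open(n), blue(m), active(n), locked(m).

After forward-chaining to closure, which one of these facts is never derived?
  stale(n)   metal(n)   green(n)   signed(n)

Round 1 — (i), (iii), (viii), derive swims(m), valid(m), approved(m).
Round 2 — (ii), (xi), derive has_feathers(m), metal(n).
Round 3 — (v), (vii), derive green(n), penguin(m).
Round 4 — (x), derive stale(n).
Round 5 — (ix), derive hot(m).
Round 6 — (vi), derive ready(n).
Derived: green(n) (round 3), metal(n) (round 2), stale(n) (round 4). signed(n) never appears in any round.

signed(n)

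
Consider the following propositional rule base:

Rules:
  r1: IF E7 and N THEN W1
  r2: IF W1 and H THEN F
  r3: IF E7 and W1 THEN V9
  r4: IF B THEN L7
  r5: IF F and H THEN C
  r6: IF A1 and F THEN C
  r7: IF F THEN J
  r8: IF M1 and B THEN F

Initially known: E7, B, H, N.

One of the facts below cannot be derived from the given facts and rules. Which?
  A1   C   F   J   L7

A1

[1] r1 [IF E7 and N THEN W1]; r4 [IF B THEN L7]. ⇒ new: W1, L7.
[2] r2 [IF W1 and H THEN F]; r3 [IF E7 and W1 THEN V9]. ⇒ new: F, V9.
[3] r5 [IF F and H THEN C]; r7 [IF F THEN J]. ⇒ new: C, J.
Derived: F (round 2), J (round 3), C (round 3), L7 (round 1). A1 never appears in any round.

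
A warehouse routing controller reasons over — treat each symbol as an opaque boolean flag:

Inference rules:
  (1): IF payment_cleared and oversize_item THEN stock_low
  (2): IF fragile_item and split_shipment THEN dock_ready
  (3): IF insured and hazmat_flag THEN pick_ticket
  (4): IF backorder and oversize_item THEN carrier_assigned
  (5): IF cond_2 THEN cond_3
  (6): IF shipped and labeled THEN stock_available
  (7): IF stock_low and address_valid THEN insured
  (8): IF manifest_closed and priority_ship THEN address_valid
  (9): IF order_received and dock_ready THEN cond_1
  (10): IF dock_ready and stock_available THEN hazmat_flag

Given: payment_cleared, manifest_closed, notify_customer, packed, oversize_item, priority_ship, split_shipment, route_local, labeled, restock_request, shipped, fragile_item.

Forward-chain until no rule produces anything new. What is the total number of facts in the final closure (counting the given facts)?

19

Round 1 fires (1), (2), (6), (8), giving stock_low, dock_ready, stock_available, address_valid.
Round 2 fires (7), (10), giving insured, hazmat_flag.
Round 3 fires (3), giving pick_ticket.
Closure: {address_valid, dock_ready, fragile_item, hazmat_flag, insured, labeled, manifest_closed, notify_customer, oversize_item, packed, payment_cleared, pick_ticket, priority_ship, restock_request, route_local, shipped, split_shipment, stock_available, stock_low} — 19 facts.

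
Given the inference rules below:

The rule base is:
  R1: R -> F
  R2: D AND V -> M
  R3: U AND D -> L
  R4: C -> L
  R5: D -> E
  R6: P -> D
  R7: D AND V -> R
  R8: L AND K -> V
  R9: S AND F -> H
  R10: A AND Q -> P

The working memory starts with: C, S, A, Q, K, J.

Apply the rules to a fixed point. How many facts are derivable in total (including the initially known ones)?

Round 1: R4 [C -> L]; R10 [A AND Q -> P]. New: L, P.
Round 2: R6 [P -> D]; R8 [L AND K -> V]. New: D, V.
Round 3: R2 [D AND V -> M]; R5 [D -> E]; R7 [D AND V -> R]. New: M, E, R.
Round 4: R1 [R -> F]. New: F.
Round 5: R9 [S AND F -> H]. New: H.
Closure: {A, C, D, E, F, H, J, K, L, M, P, Q, R, S, V} — 15 facts.

15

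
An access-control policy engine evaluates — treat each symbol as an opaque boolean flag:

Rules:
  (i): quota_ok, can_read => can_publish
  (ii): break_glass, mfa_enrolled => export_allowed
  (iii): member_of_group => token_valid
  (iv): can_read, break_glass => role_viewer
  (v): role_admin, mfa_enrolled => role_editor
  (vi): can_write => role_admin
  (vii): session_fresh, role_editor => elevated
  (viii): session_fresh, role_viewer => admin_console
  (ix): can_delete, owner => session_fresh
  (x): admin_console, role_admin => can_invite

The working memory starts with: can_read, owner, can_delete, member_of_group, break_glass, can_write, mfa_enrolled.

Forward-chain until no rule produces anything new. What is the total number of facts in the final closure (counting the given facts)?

16

Round 1: (ii) [break_glass, mfa_enrolled => export_allowed]; (iii) [member_of_group => token_valid]; (iv) [can_read, break_glass => role_viewer]; (vi) [can_write => role_admin]; (ix) [can_delete, owner => session_fresh]. New: export_allowed, token_valid, role_viewer, role_admin, session_fresh.
Round 2: (v) [role_admin, mfa_enrolled => role_editor]; (viii) [session_fresh, role_viewer => admin_console]. New: role_editor, admin_console.
Round 3: (vii) [session_fresh, role_editor => elevated]; (x) [admin_console, role_admin => can_invite]. New: elevated, can_invite.
Closure: {admin_console, break_glass, can_delete, can_invite, can_read, can_write, elevated, export_allowed, member_of_group, mfa_enrolled, owner, role_admin, role_editor, role_viewer, session_fresh, token_valid} — 16 facts.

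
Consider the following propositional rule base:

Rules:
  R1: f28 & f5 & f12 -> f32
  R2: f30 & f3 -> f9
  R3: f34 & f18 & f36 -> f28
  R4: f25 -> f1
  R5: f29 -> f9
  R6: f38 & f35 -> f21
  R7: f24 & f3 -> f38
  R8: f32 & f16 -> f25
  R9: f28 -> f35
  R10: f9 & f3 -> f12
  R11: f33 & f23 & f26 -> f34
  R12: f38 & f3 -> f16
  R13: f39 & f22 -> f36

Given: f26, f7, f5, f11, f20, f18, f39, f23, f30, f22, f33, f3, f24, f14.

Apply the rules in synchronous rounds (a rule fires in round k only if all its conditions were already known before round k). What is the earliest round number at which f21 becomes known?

Round 1: R2 [f30 & f3 -> f9]; R7 [f24 & f3 -> f38]; R11 [f33 & f23 & f26 -> f34]; R13 [f39 & f22 -> f36]. New: f9, f38, f34, f36.
Round 2: R3 [f34 & f18 & f36 -> f28]; R10 [f9 & f3 -> f12]; R12 [f38 & f3 -> f16]. New: f28, f12, f16.
Round 3: R1 [f28 & f5 & f12 -> f32]; R9 [f28 -> f35]. New: f32, f35.
Round 4: R6 [f38 & f35 -> f21]; R8 [f32 & f16 -> f25]. New: f21, f25.
f21 first appears in round 4.

4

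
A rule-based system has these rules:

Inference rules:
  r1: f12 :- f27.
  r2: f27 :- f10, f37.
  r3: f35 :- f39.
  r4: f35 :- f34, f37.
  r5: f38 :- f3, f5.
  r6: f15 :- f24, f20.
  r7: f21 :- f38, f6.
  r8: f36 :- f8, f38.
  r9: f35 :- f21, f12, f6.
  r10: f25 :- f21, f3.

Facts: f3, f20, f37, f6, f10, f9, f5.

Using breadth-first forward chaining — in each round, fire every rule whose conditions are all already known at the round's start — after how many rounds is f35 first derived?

Round 1: r2 [f27 :- f10, f37.]; r5 [f38 :- f3, f5.]. Adds f27, f38.
Round 2: r1 [f12 :- f27.]; r7 [f21 :- f38, f6.]. Adds f12, f21.
Round 3: r9 [f35 :- f21, f12, f6.]; r10 [f25 :- f21, f3.]. Adds f35, f25.
f35 first appears in round 3.

3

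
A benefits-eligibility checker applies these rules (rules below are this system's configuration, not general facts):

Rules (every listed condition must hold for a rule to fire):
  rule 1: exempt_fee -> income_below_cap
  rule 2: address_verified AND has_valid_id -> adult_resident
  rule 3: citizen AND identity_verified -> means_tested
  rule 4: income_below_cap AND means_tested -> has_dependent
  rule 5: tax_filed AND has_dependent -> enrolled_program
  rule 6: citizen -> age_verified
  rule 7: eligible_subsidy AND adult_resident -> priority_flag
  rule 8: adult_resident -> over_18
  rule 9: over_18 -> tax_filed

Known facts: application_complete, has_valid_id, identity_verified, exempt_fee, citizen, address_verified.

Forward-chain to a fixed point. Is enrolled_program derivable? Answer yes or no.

Round 1 — rule 1, rule 2, rule 3, rule 6, derive income_below_cap, adult_resident, means_tested, age_verified.
Round 2 — rule 4, rule 8, derive has_dependent, over_18.
Round 3 — rule 9, derive tax_filed.
Round 4 — rule 5, derive enrolled_program.
enrolled_program appears in round 4, so it is derivable.

yes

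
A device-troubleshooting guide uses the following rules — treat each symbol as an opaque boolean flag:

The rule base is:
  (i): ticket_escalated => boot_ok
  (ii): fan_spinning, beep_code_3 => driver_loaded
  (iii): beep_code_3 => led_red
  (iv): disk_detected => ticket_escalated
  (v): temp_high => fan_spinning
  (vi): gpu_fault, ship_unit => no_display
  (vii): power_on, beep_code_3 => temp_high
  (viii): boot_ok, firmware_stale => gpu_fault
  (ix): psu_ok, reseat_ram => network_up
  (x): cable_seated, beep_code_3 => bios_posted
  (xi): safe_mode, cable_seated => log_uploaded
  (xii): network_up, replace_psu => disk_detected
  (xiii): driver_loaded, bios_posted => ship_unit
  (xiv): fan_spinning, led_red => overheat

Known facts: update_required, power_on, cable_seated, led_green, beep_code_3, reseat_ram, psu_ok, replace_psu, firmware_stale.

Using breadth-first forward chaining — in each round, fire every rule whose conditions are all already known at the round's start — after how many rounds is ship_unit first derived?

Round 1 — (iii), (vii), (ix), (x), derive led_red, temp_high, network_up, bios_posted.
Round 2 — (v), (xii), derive fan_spinning, disk_detected.
Round 3 — (ii), (iv), (xiv), derive driver_loaded, ticket_escalated, overheat.
Round 4 — (i), (xiii), derive boot_ok, ship_unit.
ship_unit first appears in round 4.

4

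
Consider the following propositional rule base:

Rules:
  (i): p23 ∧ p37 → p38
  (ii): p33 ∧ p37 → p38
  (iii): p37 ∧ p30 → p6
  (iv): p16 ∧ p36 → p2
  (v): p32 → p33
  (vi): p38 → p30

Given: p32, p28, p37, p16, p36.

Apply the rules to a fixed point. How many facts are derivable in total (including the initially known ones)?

[1] (iv) [p16 ∧ p36 → p2]; (v) [p32 → p33]. ⇒ new: p2, p33.
[2] (ii) [p33 ∧ p37 → p38]. ⇒ new: p38.
[3] (vi) [p38 → p30]. ⇒ new: p30.
[4] (iii) [p37 ∧ p30 → p6]. ⇒ new: p6.
Closure: {p16, p2, p28, p30, p32, p33, p36, p37, p38, p6} — 10 facts.

10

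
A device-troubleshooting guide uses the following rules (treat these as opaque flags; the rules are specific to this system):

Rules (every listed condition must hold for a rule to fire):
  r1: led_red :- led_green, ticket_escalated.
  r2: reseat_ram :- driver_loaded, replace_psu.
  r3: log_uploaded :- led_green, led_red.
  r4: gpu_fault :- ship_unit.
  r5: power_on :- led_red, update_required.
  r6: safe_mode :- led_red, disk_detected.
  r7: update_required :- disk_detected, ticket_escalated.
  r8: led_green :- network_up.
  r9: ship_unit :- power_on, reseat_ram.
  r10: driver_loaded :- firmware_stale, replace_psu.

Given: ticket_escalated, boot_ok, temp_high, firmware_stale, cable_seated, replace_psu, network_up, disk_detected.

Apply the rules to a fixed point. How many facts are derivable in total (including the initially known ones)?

Round 1: r7 [update_required :- disk_detected, ticket_escalated.]; r8 [led_green :- network_up.]; r10 [driver_loaded :- firmware_stale, replace_psu.]. New: update_required, led_green, driver_loaded.
Round 2: r1 [led_red :- led_green, ticket_escalated.]; r2 [reseat_ram :- driver_loaded, replace_psu.]. New: led_red, reseat_ram.
Round 3: r3 [log_uploaded :- led_green, led_red.]; r5 [power_on :- led_red, update_required.]; r6 [safe_mode :- led_red, disk_detected.]. New: log_uploaded, power_on, safe_mode.
Round 4: r9 [ship_unit :- power_on, reseat_ram.]. New: ship_unit.
Round 5: r4 [gpu_fault :- ship_unit.]. New: gpu_fault.
Closure: {boot_ok, cable_seated, disk_detected, driver_loaded, firmware_stale, gpu_fault, led_green, led_red, log_uploaded, network_up, power_on, replace_psu, reseat_ram, safe_mode, ship_unit, temp_high, ticket_escalated, update_required} — 18 facts.

18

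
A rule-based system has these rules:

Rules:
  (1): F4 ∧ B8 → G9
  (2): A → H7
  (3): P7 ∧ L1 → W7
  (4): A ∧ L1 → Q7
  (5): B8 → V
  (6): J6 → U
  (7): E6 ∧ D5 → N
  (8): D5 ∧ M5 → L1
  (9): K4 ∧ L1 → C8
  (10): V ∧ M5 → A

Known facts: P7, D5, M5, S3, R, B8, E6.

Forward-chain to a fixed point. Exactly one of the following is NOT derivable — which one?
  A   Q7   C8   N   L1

Round 1 fires (5), (7), (8), giving V, N, L1.
Round 2 fires (3), (10), giving W7, A.
Round 3 fires (2), (4), giving H7, Q7.
Derived: A (round 2), L1 (round 1), N (round 1), Q7 (round 3). C8 never appears in any round.

C8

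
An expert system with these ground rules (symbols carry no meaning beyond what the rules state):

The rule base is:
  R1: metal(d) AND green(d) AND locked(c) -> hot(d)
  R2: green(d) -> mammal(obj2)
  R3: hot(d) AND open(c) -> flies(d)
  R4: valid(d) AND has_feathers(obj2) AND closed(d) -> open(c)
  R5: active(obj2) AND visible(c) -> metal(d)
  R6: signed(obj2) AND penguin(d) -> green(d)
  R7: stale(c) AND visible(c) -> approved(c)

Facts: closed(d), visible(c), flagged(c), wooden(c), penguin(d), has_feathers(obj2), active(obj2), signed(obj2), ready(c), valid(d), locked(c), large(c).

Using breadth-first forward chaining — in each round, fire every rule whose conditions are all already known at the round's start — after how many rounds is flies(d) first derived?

Round 1 — R4, R5, R6, derive open(c), metal(d), green(d).
Round 2 — R1, R2, derive hot(d), mammal(obj2).
Round 3 — R3, derive flies(d).
flies(d) first appears in round 3.

3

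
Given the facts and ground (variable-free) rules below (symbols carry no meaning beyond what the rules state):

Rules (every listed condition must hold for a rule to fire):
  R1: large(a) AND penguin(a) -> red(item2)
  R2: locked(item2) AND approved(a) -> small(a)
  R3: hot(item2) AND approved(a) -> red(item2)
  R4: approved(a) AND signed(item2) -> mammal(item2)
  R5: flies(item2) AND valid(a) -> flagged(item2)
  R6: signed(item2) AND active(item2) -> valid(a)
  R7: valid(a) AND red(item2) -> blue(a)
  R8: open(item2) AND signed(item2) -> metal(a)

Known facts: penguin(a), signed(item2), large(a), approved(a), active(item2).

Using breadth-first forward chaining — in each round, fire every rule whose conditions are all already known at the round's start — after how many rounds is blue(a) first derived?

Round 1 — R1, R4, R6, derive red(item2), mammal(item2), valid(a).
Round 2 — R7, derive blue(a).
blue(a) first appears in round 2.

2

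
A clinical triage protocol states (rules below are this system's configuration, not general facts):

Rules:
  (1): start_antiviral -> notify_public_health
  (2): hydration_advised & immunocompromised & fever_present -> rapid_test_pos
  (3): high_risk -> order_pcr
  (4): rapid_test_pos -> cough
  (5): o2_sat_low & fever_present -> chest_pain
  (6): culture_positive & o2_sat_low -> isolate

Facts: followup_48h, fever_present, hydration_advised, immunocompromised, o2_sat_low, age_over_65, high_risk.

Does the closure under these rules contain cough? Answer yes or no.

Round 1 — (2), (3), (5), derive rapid_test_pos, order_pcr, chest_pain.
Round 2 — (4), derive cough.
cough appears in round 2, so it is derivable.

yes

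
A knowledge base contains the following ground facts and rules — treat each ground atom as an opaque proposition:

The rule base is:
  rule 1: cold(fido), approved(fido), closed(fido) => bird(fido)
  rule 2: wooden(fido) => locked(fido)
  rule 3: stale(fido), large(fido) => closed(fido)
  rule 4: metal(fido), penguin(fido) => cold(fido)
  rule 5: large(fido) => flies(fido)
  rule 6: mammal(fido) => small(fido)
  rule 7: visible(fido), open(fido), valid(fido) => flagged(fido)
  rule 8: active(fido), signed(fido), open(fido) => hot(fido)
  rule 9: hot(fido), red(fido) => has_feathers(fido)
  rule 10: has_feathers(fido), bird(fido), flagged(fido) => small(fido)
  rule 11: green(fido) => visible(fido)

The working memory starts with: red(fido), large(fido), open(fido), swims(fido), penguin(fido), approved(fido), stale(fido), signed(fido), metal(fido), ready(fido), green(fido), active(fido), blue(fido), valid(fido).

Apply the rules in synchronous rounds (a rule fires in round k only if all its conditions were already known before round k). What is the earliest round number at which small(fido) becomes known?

3

Round 1 fires rule 3, rule 4, rule 5, rule 8, rule 11, giving closed(fido), cold(fido), flies(fido), hot(fido), visible(fido).
Round 2 fires rule 1, rule 7, rule 9, giving bird(fido), flagged(fido), has_feathers(fido).
Round 3 fires rule 10, giving small(fido).
small(fido) first appears in round 3.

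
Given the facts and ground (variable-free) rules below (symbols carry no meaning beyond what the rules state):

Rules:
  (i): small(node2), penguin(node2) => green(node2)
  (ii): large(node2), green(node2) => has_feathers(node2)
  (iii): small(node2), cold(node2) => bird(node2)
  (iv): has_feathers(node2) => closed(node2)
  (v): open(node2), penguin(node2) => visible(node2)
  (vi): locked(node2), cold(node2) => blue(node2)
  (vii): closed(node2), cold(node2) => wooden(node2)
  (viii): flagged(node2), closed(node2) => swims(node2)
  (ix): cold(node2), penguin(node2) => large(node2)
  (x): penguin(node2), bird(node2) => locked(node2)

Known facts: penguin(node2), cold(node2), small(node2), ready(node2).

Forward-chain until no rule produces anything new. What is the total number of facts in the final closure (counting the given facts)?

12

Round 1 fires (i), (iii), (ix), giving green(node2), bird(node2), large(node2).
Round 2 fires (ii), (x), giving has_feathers(node2), locked(node2).
Round 3 fires (iv), (vi), giving closed(node2), blue(node2).
Round 4 fires (vii), giving wooden(node2).
Closure: {bird(node2), blue(node2), closed(node2), cold(node2), green(node2), has_feathers(node2), large(node2), locked(node2), penguin(node2), ready(node2), small(node2), wooden(node2)} — 12 facts.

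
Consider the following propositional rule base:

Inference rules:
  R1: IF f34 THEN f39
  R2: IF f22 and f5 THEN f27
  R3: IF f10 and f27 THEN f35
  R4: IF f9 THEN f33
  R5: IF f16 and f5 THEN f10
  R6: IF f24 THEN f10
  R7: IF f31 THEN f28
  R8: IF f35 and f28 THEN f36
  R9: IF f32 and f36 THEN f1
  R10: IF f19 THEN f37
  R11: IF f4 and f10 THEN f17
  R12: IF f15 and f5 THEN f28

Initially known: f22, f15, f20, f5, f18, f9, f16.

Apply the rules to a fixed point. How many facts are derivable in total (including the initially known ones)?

Round 1 fires R2, R4, R5, R12, giving f27, f33, f10, f28.
Round 2 fires R3, giving f35.
Round 3 fires R8, giving f36.
Closure: {f10, f15, f16, f18, f20, f22, f27, f28, f33, f35, f36, f5, f9} — 13 facts.

13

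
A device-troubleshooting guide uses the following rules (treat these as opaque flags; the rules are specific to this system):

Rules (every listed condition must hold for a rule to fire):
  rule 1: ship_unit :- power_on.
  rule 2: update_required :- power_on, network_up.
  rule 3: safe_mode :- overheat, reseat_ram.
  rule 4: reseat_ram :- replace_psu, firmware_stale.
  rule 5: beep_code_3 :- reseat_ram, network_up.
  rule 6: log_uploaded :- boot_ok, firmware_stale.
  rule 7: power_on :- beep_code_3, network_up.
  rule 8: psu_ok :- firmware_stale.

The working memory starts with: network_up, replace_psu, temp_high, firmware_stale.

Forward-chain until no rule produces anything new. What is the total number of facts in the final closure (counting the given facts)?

Round 1: rule 4 [reseat_ram :- replace_psu, firmware_stale.]; rule 8 [psu_ok :- firmware_stale.]. Adds reseat_ram, psu_ok.
Round 2: rule 5 [beep_code_3 :- reseat_ram, network_up.]. Adds beep_code_3.
Round 3: rule 7 [power_on :- beep_code_3, network_up.]. Adds power_on.
Round 4: rule 1 [ship_unit :- power_on.]; rule 2 [update_required :- power_on, network_up.]. Adds ship_unit, update_required.
Closure: {beep_code_3, firmware_stale, network_up, power_on, psu_ok, replace_psu, reseat_ram, ship_unit, temp_high, update_required} — 10 facts.

10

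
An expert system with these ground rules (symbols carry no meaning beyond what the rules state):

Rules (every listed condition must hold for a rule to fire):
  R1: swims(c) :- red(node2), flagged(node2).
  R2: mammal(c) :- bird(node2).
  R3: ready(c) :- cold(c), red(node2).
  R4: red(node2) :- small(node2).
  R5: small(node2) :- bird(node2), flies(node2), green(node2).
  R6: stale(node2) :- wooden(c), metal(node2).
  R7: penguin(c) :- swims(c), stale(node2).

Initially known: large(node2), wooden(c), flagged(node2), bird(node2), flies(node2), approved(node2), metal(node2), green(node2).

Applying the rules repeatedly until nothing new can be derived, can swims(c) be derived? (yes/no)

[1] R2 [mammal(c) :- bird(node2).]; R5 [small(node2) :- bird(node2), flies(node2), green(node2).]; R6 [stale(node2) :- wooden(c), metal(node2).]. ⇒ new: mammal(c), small(node2), stale(node2).
[2] R4 [red(node2) :- small(node2).]. ⇒ new: red(node2).
[3] R1 [swims(c) :- red(node2), flagged(node2).]. ⇒ new: swims(c).
[4] R7 [penguin(c) :- swims(c), stale(node2).]. ⇒ new: penguin(c).
swims(c) appears in round 3, so it is derivable.

yes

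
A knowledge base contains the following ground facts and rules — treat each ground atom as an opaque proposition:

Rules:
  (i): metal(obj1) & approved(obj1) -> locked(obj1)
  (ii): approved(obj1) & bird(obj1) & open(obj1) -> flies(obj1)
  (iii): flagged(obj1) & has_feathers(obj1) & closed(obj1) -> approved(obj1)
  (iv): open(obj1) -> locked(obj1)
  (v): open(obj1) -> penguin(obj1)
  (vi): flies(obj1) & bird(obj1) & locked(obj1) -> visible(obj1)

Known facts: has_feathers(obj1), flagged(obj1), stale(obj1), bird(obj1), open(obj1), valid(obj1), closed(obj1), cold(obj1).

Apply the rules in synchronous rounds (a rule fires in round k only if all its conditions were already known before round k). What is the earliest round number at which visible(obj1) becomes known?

Round 1 — (iii), (iv), (v), derive approved(obj1), locked(obj1), penguin(obj1).
Round 2 — (ii), derive flies(obj1).
Round 3 — (vi), derive visible(obj1).
visible(obj1) first appears in round 3.

3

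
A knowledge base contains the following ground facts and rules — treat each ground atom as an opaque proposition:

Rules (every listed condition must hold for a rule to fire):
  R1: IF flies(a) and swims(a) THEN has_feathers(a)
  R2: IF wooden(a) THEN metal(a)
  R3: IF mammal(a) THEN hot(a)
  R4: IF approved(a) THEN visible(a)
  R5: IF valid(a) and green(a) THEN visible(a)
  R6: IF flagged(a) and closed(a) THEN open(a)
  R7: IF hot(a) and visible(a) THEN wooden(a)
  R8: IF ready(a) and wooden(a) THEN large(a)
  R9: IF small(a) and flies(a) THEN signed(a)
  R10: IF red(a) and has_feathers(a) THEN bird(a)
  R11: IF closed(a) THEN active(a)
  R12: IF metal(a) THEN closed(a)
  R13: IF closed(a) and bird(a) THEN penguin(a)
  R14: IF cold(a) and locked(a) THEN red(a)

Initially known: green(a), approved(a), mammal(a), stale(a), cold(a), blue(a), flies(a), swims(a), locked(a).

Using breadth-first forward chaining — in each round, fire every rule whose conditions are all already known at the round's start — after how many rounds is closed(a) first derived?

Round 1: R1 [IF flies(a) and swims(a) THEN has_feathers(a)]; R3 [IF mammal(a) THEN hot(a)]; R4 [IF approved(a) THEN visible(a)]; R14 [IF cold(a) and locked(a) THEN red(a)]. New: has_feathers(a), hot(a), visible(a), red(a).
Round 2: R7 [IF hot(a) and visible(a) THEN wooden(a)]; R10 [IF red(a) and has_feathers(a) THEN bird(a)]. New: wooden(a), bird(a).
Round 3: R2 [IF wooden(a) THEN metal(a)]. New: metal(a).
Round 4: R12 [IF metal(a) THEN closed(a)]. New: closed(a).
closed(a) first appears in round 4.

4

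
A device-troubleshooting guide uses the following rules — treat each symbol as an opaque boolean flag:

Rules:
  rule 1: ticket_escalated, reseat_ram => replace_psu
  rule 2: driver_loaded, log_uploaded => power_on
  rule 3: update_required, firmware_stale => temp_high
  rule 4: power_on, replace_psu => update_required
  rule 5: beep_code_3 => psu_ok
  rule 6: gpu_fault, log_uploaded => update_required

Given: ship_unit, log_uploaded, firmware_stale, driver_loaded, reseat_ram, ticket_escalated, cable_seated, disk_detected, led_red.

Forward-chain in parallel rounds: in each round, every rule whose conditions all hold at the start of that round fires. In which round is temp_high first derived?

3

Round 1 fires rule 1, rule 2, giving replace_psu, power_on.
Round 2 fires rule 4, giving update_required.
Round 3 fires rule 3, giving temp_high.
temp_high first appears in round 3.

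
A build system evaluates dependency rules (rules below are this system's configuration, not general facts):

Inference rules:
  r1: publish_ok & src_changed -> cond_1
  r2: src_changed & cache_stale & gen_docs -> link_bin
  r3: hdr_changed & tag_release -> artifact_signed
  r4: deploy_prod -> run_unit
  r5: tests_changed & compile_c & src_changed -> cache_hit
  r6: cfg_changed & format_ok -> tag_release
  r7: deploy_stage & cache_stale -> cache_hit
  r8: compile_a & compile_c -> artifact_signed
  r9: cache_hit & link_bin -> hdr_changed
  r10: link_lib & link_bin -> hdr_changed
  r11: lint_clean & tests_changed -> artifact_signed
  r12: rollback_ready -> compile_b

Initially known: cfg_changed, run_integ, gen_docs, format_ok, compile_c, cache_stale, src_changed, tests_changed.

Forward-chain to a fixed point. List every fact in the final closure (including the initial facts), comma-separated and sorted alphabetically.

artifact_signed, cache_hit, cache_stale, cfg_changed, compile_c, format_ok, gen_docs, hdr_changed, link_bin, run_integ, src_changed, tag_release, tests_changed

Round 1 — r2, r5, r6, derive link_bin, cache_hit, tag_release.
Round 2 — r9, derive hdr_changed.
Round 3 — r3, derive artifact_signed.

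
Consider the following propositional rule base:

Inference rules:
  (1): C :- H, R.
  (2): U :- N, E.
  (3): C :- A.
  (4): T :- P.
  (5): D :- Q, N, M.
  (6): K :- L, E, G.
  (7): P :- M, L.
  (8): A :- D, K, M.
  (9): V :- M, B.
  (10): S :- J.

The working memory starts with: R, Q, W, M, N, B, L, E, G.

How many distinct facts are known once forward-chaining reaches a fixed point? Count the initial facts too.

17

Round 1: (2) [U :- N, E.]; (5) [D :- Q, N, M.]; (6) [K :- L, E, G.]; (7) [P :- M, L.]; (9) [V :- M, B.]. New: U, D, K, P, V.
Round 2: (4) [T :- P.]; (8) [A :- D, K, M.]. New: T, A.
Round 3: (3) [C :- A.]. New: C.
Closure: {A, B, C, D, E, G, K, L, M, N, P, Q, R, T, U, V, W} — 17 facts.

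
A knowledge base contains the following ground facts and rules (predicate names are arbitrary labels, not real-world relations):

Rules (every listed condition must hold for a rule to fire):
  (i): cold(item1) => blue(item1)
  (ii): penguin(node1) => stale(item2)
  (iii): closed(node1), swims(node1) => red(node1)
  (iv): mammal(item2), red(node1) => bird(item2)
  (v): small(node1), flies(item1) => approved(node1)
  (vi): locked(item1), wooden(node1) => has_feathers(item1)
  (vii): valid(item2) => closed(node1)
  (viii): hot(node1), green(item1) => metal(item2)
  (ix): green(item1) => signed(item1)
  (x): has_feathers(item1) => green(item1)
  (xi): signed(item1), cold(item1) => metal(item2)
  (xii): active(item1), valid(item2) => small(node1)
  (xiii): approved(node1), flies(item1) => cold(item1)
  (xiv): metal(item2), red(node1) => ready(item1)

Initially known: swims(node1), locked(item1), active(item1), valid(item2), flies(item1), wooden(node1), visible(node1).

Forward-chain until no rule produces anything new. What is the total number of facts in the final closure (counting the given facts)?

Round 1 — (vi), (vii), (xii), derive has_feathers(item1), closed(node1), small(node1).
Round 2 — (iii), (v), (x), derive red(node1), approved(node1), green(item1).
Round 3 — (ix), (xiii), derive signed(item1), cold(item1).
Round 4 — (i), (xi), derive blue(item1), metal(item2).
Round 5 — (xiv), derive ready(item1).
Closure: {active(item1), approved(node1), blue(item1), closed(node1), cold(item1), flies(item1), green(item1), has_feathers(item1), locked(item1), metal(item2), ready(item1), red(node1), signed(item1), small(node1), swims(node1), valid(item2), visible(node1), wooden(node1)} — 18 facts.

18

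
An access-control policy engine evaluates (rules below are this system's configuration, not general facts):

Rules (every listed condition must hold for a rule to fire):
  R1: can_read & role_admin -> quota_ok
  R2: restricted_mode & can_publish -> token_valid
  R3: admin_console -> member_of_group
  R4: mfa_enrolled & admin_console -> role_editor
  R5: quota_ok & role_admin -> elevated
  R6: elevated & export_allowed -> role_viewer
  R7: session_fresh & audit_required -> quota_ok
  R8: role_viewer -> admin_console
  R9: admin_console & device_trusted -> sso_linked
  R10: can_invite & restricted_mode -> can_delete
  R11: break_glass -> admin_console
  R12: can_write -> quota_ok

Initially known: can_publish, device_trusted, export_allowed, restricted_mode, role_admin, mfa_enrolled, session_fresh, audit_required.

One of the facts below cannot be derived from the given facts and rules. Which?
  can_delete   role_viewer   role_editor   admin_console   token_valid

Round 1 fires R2, R7, giving token_valid, quota_ok.
Round 2 fires R5, giving elevated.
Round 3 fires R6, giving role_viewer.
Round 4 fires R8, giving admin_console.
Round 5 fires R3, R4, R9, giving member_of_group, role_editor, sso_linked.
Derived: role_editor (round 5), admin_console (round 4), role_viewer (round 3), token_valid (round 1). can_delete never appears in any round.

can_delete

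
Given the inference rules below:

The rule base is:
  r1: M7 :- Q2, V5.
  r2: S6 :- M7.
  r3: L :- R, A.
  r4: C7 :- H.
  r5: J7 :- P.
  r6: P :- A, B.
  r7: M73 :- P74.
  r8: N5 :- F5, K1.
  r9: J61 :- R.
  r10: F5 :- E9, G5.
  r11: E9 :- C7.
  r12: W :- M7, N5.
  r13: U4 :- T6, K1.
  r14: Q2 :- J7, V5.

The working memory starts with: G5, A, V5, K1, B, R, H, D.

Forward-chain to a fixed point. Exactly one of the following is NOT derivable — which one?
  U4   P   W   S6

Round 1 — r3, r4, r6, r9, derive L, C7, P, J61.
Round 2 — r5, r11, derive J7, E9.
Round 3 — r10, r14, derive F5, Q2.
Round 4 — r1, r8, derive M7, N5.
Round 5 — r2, r12, derive S6, W.
Derived: W (round 5), S6 (round 5), P (round 1). U4 never appears in any round.

U4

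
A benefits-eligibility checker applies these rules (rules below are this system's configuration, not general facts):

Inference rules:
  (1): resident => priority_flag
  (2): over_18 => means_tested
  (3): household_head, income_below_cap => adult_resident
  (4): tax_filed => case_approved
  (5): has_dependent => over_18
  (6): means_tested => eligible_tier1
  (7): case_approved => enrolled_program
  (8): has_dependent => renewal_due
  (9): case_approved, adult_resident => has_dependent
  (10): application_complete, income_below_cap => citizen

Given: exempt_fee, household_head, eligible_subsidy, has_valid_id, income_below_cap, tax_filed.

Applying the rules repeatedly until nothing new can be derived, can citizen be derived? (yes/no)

no

Round 1: (3) [household_head, income_below_cap => adult_resident]; (4) [tax_filed => case_approved]. New: adult_resident, case_approved.
Round 2: (7) [case_approved => enrolled_program]; (9) [case_approved, adult_resident => has_dependent]. New: enrolled_program, has_dependent.
Round 3: (5) [has_dependent => over_18]; (8) [has_dependent => renewal_due]. New: over_18, renewal_due.
Round 4: (2) [over_18 => means_tested]. New: means_tested.
Round 5: (6) [means_tested => eligible_tier1]. New: eligible_tier1.
Fixed point reached. citizen is concluded only by (10); (10) needs application_complete (never derived).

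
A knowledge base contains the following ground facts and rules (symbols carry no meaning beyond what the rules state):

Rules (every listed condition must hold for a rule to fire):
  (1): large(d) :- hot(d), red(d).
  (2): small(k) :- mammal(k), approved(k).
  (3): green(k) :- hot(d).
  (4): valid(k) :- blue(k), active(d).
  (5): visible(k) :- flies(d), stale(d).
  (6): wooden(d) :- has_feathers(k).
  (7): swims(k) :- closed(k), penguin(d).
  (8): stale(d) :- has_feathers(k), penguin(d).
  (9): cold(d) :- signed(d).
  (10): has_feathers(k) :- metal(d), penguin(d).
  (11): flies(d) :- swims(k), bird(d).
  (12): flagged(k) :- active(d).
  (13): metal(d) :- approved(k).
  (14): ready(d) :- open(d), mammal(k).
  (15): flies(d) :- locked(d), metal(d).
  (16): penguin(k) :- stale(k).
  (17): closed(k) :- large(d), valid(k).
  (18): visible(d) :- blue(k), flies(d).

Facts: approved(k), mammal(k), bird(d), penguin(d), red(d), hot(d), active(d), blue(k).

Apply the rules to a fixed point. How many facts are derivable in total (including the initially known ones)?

22

Round 1: (1) [large(d) :- hot(d), red(d).]; (2) [small(k) :- mammal(k), approved(k).]; (3) [green(k) :- hot(d).]; (4) [valid(k) :- blue(k), active(d).]; (12) [flagged(k) :- active(d).]; (13) [metal(d) :- approved(k).]. Adds large(d), small(k), green(k), valid(k), flagged(k), metal(d).
Round 2: (10) [has_feathers(k) :- metal(d), penguin(d).]; (17) [closed(k) :- large(d), valid(k).]. Adds has_feathers(k), closed(k).
Round 3: (6) [wooden(d) :- has_feathers(k).]; (7) [swims(k) :- closed(k), penguin(d).]; (8) [stale(d) :- has_feathers(k), penguin(d).]. Adds wooden(d), swims(k), stale(d).
Round 4: (11) [flies(d) :- swims(k), bird(d).]. Adds flies(d).
Round 5: (5) [visible(k) :- flies(d), stale(d).]; (18) [visible(d) :- blue(k), flies(d).]. Adds visible(k), visible(d).
Closure: {active(d), approved(k), bird(d), blue(k), closed(k), flagged(k), flies(d), green(k), has_feathers(k), hot(d), large(d), mammal(k), metal(d), penguin(d), red(d), small(k), stale(d), swims(k), valid(k), visible(d), visible(k), wooden(d)} — 22 facts.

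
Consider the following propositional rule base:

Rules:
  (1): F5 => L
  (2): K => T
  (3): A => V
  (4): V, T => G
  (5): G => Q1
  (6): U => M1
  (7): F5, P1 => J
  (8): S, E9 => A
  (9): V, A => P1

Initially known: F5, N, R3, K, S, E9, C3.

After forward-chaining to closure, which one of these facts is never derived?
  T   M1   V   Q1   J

Round 1: (1) [F5 => L]; (2) [K => T]; (8) [S, E9 => A]. Adds L, T, A.
Round 2: (3) [A => V]. Adds V.
Round 3: (4) [V, T => G]; (9) [V, A => P1]. Adds G, P1.
Round 4: (5) [G => Q1]; (7) [F5, P1 => J]. Adds Q1, J.
Derived: Q1 (round 4), T (round 1), V (round 2), J (round 4). M1 never appears in any round.

M1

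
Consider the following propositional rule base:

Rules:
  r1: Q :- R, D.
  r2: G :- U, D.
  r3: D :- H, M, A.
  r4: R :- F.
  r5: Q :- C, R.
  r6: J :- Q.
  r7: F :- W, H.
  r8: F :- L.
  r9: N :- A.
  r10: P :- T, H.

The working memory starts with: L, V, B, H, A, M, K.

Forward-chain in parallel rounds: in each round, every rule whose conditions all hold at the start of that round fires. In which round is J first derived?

4

Round 1 — r3, r8, r9, derive D, F, N.
Round 2 — r4, derive R.
Round 3 — r1, derive Q.
Round 4 — r6, derive J.
J first appears in round 4.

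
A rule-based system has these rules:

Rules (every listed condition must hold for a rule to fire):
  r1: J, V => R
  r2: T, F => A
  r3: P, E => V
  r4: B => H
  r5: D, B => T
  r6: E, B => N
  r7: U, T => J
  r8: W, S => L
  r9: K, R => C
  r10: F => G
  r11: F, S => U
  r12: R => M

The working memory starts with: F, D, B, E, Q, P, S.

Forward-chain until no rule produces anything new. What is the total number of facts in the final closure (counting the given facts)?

Round 1 — r3, r4, r5, r6, r10, r11, derive V, H, T, N, G, U.
Round 2 — r2, r7, derive A, J.
Round 3 — r1, derive R.
Round 4 — r12, derive M.
Closure: {A, B, D, E, F, G, H, J, M, N, P, Q, R, S, T, U, V} — 17 facts.

17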